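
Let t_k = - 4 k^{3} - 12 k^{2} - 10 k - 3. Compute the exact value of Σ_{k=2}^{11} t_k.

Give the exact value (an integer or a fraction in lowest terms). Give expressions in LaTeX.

t_(k+1)/t_k = (4*k**3 + 24*k**2 + 46*k + 29)/(4*k**3 + 12*k**2 + 10*k + 3).
Take A(k)=1, B(k)=1, C(k)=k**3 + 3*k**2 + 5*k/2 + 3/4.
Key eq: (1)·f(k+1) = (1)·f(k) + (k**3 + 3*k**2 + 5*k/2 + 3/4).
deg f ≤ 4 (via 0,0,3).
Match coefficients ⇒ f(k) = k**3*(k + 2)/4.
Certificate R = B(k−1)f/C = k**3*(k + 2)/(4*k**3 + 12*k**2 + 10*k + 3) gives s_k = k**3*(-k - 2).
s_(k+1) − s_k = k**3*(k + 2) - (k + 1)**3*(k + 3) = t_k.
Sum = s_(12) − s_(2); s_(12) = -24192, s_(2) = -32 ⇒ -24160.

Σ = -24160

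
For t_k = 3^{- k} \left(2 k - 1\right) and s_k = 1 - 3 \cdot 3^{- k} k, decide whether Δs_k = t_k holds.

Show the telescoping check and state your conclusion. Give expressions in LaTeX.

s_(k+1) = (3**k - k - 1)/3**k
s_(k+1) − s_k = (2*k - 1)/3**k
(s_(k+1) − s_k) − t_k = 0

Valid — Δs_k = t_k.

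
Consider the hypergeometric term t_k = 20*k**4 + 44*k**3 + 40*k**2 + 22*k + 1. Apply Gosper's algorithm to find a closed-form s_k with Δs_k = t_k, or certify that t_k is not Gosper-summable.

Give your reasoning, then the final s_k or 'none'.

s_k = k*(4*k**4 + k**3 - 2*k**2 + 2*k - 4)

r(k) = (20*k**4 + 124*k**3 + 292*k**2 + 314*k + 127)/(20*k**4 + 44*k**3 + 40*k**2 + 22*k + 1) after simplifying.
Gosper form: A/B · C(k+1)/C(k) with A=1, B=1, C=k**4 + 11*k**3/5 + 2*k**2 + 11*k/10 + 1/20.
Solve (1)·f(k+1) − (1)·f(k) = k**4 + 11*k**3/5 + 2*k**2 + 11*k/10 + 1/20.
Degrees (0,0,4) ⇒ d ≤ 5.
Coefficient equations give f(k) = k*(4*k**4 + k**3 - 2*k**2 + 2*k - 4)/20.
Certificate R = B(k−1)f/C = k*(4*k**4 + k**3 - 2*k**2 + 2*k - 4)/(20*k**4 + 44*k**3 + 40*k**2 + 22*k + 1) gives s_k = k*(4*k**4 + k**3 - 2*k**2 + 2*k - 4).
Δs = 20*k**4 + 44*k**3 + 40*k**2 + 22*k + 1, as required.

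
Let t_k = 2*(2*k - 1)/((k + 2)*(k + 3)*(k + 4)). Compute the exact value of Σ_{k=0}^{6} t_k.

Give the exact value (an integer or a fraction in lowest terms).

Σ = 7/45

t_(k+1)/t_k = (k + 2)*(2*k + 1)/((k + 5)*(2*k - 1)).
Take A(k)=k + 2, B(k)=k + 5, C(k)=k - 1/2.
Solve (k + 2)·f(k+1) − (k + 4)·f(k) = k - 1/2.
Degrees (1,1,1) ⇒ d ≤ 2.
Solve for f: f(k) = k*(k - 3)/8 (degree 2 ≤ 2).
Then R = B(k−1)f/C = k*(k - 3)*(k + 4)/(4*(2*k - 1)), so s_k = R(k)·t_k = k*(k - 3)/(2*(k + 2)*(k + 3)).
s_(k+1) − s_k = 2*(2*k - 1)/(k**3 + 9*k**2 + 26*k + 24) = t_k.
Σ_(k=0)^(6) t_k = s_(7) − s_(0) = 7/45 − (0) = 7/45.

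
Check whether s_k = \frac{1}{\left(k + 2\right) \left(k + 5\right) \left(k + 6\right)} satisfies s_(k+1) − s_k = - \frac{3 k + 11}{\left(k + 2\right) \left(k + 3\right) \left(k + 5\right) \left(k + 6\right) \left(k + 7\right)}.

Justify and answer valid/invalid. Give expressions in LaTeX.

s_(k+1) = 1/((k + 3)*(k + 6)*(k + 7))
s_(k+1) − s_k = ((k + 2)*(k + 5) - (k + 3)*(k + 7))/((k + 2)*(k + 3)*(k + 5)*(k + 6)*(k + 7))
(s_(k+1) − s_k) − t_k = 0

valid (s_(k+1) − s_k reduces to t_k)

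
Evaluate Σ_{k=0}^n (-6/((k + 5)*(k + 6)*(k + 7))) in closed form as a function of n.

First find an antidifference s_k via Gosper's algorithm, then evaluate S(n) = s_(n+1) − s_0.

S(n) = (-n**2 - 13*n - 12)/(10*(n**2 + 13*n + 42))

Step 1: r(k) = (k + 5)/(k + 8).
Factor: A=k + 5; B=k + 8; C=1.
f must satisfy (k + 5)·f(k+1) − (k + 7)·f(k) = 1.
Bound: deg f ≤ 2.
A polynomial solution: f(k) = k*(k + 11)/60.
So s_k = (B(k−1)f/C)·t_k = (k*(k + 7)*(k + 11)/60)·t_k = k*(-k - 11)/(10*(k + 5)*(k + 6)).
Verify: -6/(k**3 + 18*k**2 + 107*k + 210) matches t_k.
s_(n+1) = (-n**2 - 13*n - 12)/(10*(n**2 + 13*n + 42)) and s_(0) = 0, so S(n) = (-n**2 - 13*n - 12)/(10*(n**2 + 13*n + 42)).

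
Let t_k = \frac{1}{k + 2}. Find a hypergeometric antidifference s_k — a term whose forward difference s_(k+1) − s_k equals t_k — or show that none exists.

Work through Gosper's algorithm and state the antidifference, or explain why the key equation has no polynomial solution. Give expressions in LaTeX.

none (Gosper's algorithm certifies no s_k)

Ratio r(k) = (k + 2)/(k + 3).
A = k + 2, B = k + 3, C = 1.
f must satisfy (k + 2)·f(k+1) − (k + 2)·f(k) = 1.
From deg A=1, deg B=1, deg C=0: d=0.
f = c0 ⇒ A·f(k+1) − B(k−1)·f(k) − C = -1. The system {-1 = 0} is inconsistent; no antidifference.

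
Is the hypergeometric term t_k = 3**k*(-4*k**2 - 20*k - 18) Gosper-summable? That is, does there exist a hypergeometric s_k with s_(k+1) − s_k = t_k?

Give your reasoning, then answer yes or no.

Yes. s_k = -2*3**k*k*(k + 2).

r(k) = 3*(2*k**2 + 14*k + 21)/(2*k**2 + 10*k + 9) after simplifying.
Normal form (A,B,C) = (3, 1, k**2 + 5*k + 9/2).
Key eq: (3)·f(k+1) = (1)·f(k) + (k**2 + 5*k + 9/2).
Degrees (0,0,2) ⇒ d ≤ 2.
Match coefficients ⇒ f(k) = k*(k + 2)/2.
So s_k = (B(k−1)f/C)·t_k = (k*(k + 2)/(2*k**2 + 10*k + 9))·t_k = -2*3**k*k*(k + 2).
Δs = 3**k*(-4*k**2 - 20*k - 18), as required.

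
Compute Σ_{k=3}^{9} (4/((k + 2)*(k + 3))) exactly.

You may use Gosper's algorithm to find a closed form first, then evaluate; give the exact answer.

Step 1: r(k) = (k + 2)/(k + 4).
A = k + 2, B = k + 4, C = 1.
f must satisfy (k + 2)·f(k+1) − (k + 3)·f(k) = 1.
Bound: deg f ≤ 1.
Coefficient equations give f(k) = k/2.
Then R = B(k−1)f/C = k*(k + 3)/2, so s_k = R(k)·t_k = 2*k/(k + 2).
s_(k+1) − s_k = 4/(k**2 + 5*k + 6) = t_k.
Sum = s_(10) − s_(3); s_(10) = 5/3, s_(3) = 6/5 ⇒ 7/15.

Σ = 7/15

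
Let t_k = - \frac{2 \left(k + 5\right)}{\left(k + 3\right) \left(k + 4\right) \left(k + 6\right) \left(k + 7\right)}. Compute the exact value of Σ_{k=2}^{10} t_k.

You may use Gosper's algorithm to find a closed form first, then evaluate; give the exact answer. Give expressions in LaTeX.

Step 1: r(k) = (k + 3)*(k + 6)**2/((k + 5)**2*(k + 8)).
Gosper form: A/B · C(k+1)/C(k) with A=k + 3, B=k + 8, C=k**2 + 10*k + 25.
Need (k + 3)·f(k+1) − (k + 7)·f(k) = k**2 + 10*k + 25.
From deg A=1, deg B=1, deg C=2: d=4.
Solve for f: f(k) = k*(k + 4)*(k + 5)*(k + 9)/36 (degree 4 ≤ 4).
Get s_k = R·t_k = k*(-k - 9)/(18*(k**2 + 9*k + 18)) with R(k) = B(k−1)f(k)/C(k) = k*(k + 4)*(k + 7)*(k + 9)/(36*(k + 5)).
s_(k+1) − s_k = 2*(-k - 5)/(k**4 + 20*k**3 + 145*k**2 + 450*k + 504) = t_k.
Σ_(k=2)^(10) t_k = s_(11) − s_(2) = -55/1071 − (-11/360) = -99/4760.

Σ = -99/4760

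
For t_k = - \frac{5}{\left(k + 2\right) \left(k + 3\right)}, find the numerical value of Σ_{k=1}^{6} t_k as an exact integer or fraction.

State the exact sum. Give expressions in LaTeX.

Σ = -10/9

The ratio is (k + 2)/(k + 4).
Factor: A=k + 2; B=k + 4; C=1.
Key eq: (k + 2)·f(k+1) = (k + 3)·f(k) + (1).
d = 1 from the (1,1,0) case.
Solving with deg f ≤ 1: f(k) = k/2.
Certificate R = B(k−1)f/C = k*(k + 3)/2 gives s_k = -5*k/(2*k + 4).
Check: Δs_k = -5/(k**2 + 5*k + 6). ✓
Σ_(k=1)^(6) t_k = s_(7) − s_(1) = -35/18 − (-5/6) = -10/9.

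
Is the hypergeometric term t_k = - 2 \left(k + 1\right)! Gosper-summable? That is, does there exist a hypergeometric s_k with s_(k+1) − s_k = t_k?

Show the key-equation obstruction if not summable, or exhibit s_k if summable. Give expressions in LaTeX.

r(k) = k + 2 after simplifying.
Normal form (A,B,C) = (k + 2, 1, 1).
f must satisfy (k + 2)·f(k+1) − (1)·f(k) = 1.
deg f ≤ -1 (via 1,0,0).
d = -1 < 0 ⇒ no nonzero polynomial f; not summable.

No — key equation has no polynomial f.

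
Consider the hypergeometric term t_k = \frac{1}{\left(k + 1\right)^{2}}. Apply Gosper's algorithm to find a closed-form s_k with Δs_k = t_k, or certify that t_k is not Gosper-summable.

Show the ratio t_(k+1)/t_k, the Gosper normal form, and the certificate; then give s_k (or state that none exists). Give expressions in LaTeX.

not Gosper-summable; s_k does not exist

Ratio r(k) = (k + 1)**2/(k + 2)**2.
Factor: A=k**2 + 2*k + 1; B=k**2 + 4*k + 4; C=1.
Need (k**2 + 2*k + 1)·f(k+1) − (k**2 + 2*k + 1)·f(k) = 1.
From deg A=2, deg B=2, deg C=0: d=0.
Write f(k) = c0. Then LHS − RHS = -1, requiring -1 = 0: contradictory. No certificate.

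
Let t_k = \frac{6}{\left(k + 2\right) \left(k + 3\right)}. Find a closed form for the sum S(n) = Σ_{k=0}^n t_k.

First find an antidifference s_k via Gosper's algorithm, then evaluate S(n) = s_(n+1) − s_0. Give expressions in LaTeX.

Ratio r(k) = (k + 2)/(k + 4).
So A=k + 2 and B=k + 4, with C=1.
Key eq: (k + 2)·f(k+1) = (k + 3)·f(k) + (1).
d = 1 from the (1,1,0) case.
A polynomial solution: f(k) = k/2.
So s_k = (B(k−1)f/C)·t_k = (k*(k + 3)/2)·t_k = 3*k/(k + 2).
s_(k+1) − s_k = 6/(k**2 + 5*k + 6) = t_k.
Σ_(k=0)^n t_k = s_(n+1) − s_(0) = (3*(n + 1)/(n + 3)) − (0), i.e. 3*(n + 1)/(n + 3).

S(n) = \frac{3 \left(n + 1\right)}{n + 3}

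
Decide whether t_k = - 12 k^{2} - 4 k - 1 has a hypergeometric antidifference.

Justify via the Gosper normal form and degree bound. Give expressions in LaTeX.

r(k) = (12*k**2 + 28*k + 17)/(12*k**2 + 4*k + 1) after simplifying.
Gosper form: A/B · C(k+1)/C(k) with A=1, B=1, C=k**2 + k/3 + 1/12.
Key eq: (1)·f(k+1) = (1)·f(k) + (k**2 + k/3 + 1/12).
Bound: deg f ≤ 3.
A polynomial solution: f(k) = k*(2*k - 1)**2/12.
So s_k = (B(k−1)f/C)·t_k = (k*(2*k - 1)**2/(12*k**2 + 4*k + 1))·t_k = k*(-4*k**2 + 4*k - 1).
Check: Δs_k = -12*k**2 - 4*k - 1. ✓

Yes. s_k = k \left(- 4 k^{2} + 4 k - 1\right).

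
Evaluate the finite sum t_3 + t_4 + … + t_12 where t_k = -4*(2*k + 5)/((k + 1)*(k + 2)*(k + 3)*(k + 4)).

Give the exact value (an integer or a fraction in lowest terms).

Σ = -25/168

The ratio is (k + 1)*(2*k + 7)/((k + 5)*(2*k + 5)).
So A=k + 1 and B=k + 5, with C=k + 5/2.
Key eq: (k + 1)·f(k+1) = (k + 4)·f(k) + (k + 5/2).
d = 3 from the (1,1,1) case.
Coefficient equations give f(k) = k*(k + 2)*(k + 4)/6.
Certificate R = B(k−1)f/C = k*(k + 2)*(k + 4)**2/(3*(2*k + 5)) gives s_k = 4*k*(-k - 4)/(3*(k**2 + 4*k + 3)).
Check: Δs_k = 4*(-2*k - 5)/(k**4 + 10*k**3 + 35*k**2 + 50*k + 24). ✓
Sum = s_(13) − s_(3); s_(13) = -221/168, s_(3) = -7/6 ⇒ -25/168.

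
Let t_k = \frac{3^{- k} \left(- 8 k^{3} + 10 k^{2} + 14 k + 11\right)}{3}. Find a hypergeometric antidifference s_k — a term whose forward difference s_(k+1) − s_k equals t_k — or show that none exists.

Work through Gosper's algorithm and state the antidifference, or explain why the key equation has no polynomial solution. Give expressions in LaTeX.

s_k = 3^{- k} \left(4 k^{3} + k^{2} - 3\right)

Ratio r(k) = (8*k**3 + 14*k**2 - 10*k - 27)/(3*(8*k**3 - 10*k**2 - 14*k - 11)).
A = 1/3, B = 1, C = k**3 - 5*k**2/4 - 7*k/4 - 11/8.
Solve (1/3)·f(k+1) − (1)·f(k) = k**3 - 5*k**2/4 - 7*k/4 - 11/8.
Degrees (0,0,3) ⇒ d ≤ 3.
A polynomial solution: f(k) = -3*(4*k**3 + k**2 - 3)/8.
R(k) = B(k−1)·f(k)/C(k) = -3*(4*k**3 + k**2 - 3)/(8*k**3 - 10*k**2 - 14*k - 11); s_k = R·t_k = (4*k**3 + k**2 - 3)/3**k.
Verify: (-8*k**3 + 10*k**2 + 14*k + 11)/(3*3**k) matches t_k.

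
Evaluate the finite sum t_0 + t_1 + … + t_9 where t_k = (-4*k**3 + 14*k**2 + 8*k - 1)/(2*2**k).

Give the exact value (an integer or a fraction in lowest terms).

Σ = 731/1024

Compute t_(k+1)/t_k: get (4*k**3 - 2*k**2 - 24*k - 17)/(2*(4*k**3 - 14*k**2 - 8*k + 1)).
A = 1/2, B = 1, C = k**3 - 7*k**2/2 - 2*k + 1/4.
f must satisfy (1/2)·f(k+1) − (1)·f(k) = k**3 - 7*k**2/2 - 2*k + 1/4.
d = 3 from the (0,0,3) case.
Coefficient equations give f(k) = -(4*k**3 - 2*k**2 + 3)/2.
Certificate R = B(k−1)f/C = -2*(4*k**3 - 2*k**2 + 3)/(4*k**3 - 14*k**2 - 8*k + 1) gives s_k = (4*k**3 - 2*k**2 + 3)/2**k.
Δs = (-4*k**3 + 14*k**2 + 8*k - 1)/(2*2**k), as required.
Telescoping: Σ = s_(10) − s_(0) = 3803/1024 − (3) = 731/1024.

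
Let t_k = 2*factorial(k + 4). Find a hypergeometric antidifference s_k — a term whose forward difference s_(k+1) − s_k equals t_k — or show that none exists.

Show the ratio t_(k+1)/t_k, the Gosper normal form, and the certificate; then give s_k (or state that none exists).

The ratio is k + 5.
Factor: A=k + 5; B=1; C=1.
Key eq: (k + 5)·f(k+1) = (1)·f(k) + (1).
Bound: deg f ≤ -1.
Bound -1 < 0, so the key equation has no polynomial solution.

not Gosper-summable; s_k does not exist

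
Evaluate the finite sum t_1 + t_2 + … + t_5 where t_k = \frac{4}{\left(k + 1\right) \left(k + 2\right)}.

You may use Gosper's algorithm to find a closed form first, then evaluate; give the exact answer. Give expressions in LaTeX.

Σ = 10/7

r(k) = (k + 1)/(k + 3) after simplifying.
Take A(k)=k + 1, B(k)=k + 3, C(k)=1.
Key eq: (k + 1)·f(k+1) = (k + 2)·f(k) + (1).
Degrees (1,1,0) ⇒ d ≤ 1.
Match coefficients ⇒ f(k) = k.
Then R = B(k−1)f/C = k*(k + 2), so s_k = R(k)·t_k = 4*k/(k + 1).
Δs = 4/(k**2 + 3*k + 2), as required.
Telescoping: Σ = s_(6) − s_(1) = 24/7 − (2) = 10/7.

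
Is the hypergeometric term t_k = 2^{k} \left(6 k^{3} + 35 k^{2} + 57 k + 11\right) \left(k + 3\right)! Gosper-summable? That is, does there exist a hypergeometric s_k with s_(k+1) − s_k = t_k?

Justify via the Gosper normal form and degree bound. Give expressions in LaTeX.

Yes. s_k = 2^{k} \left(3 k^{2} + k - 3\right) \left(k + 3\right)!.

The ratio is 2*(6*k**4 + 77*k**3 + 357*k**2 + 689*k + 436)/(6*k**3 + 35*k**2 + 57*k + 11).
So A=2*k + 8 and B=1, with C=k**3 + 35*k**2/6 + 19*k/2 + 11/6.
Key eq: (2*k + 8)·f(k+1) = (1)·f(k) + (k**3 + 35*k**2/6 + 19*k/2 + 11/6).
deg f ≤ 2 (via 1,0,3).
A polynomial solution: f(k) = (3*k**2 + k - 3)/6.
Then R = B(k−1)f/C = (3*k**2 + k - 3)/(6*k**3 + 35*k**2 + 57*k + 11), so s_k = R(k)·t_k = 2**k*(3*k**2 + k - 3)*factorial(k + 3).
Check: Δs_k = 2**k*(6*k**3 + 35*k**2 + 57*k + 11)*factorial(k + 3). ✓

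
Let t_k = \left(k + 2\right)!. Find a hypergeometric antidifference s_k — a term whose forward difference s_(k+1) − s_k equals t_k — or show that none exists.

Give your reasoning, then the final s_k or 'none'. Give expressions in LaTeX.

no hypergeometric antidifference exists

t_(k+1)/t_k = k + 3.
Factor: A=k + 3; B=1; C=1.
Need (k + 3)·f(k+1) − (1)·f(k) = 1.
deg f ≤ -1 (via 1,0,0).
deg f ≤ -1 is impossible — no certificate.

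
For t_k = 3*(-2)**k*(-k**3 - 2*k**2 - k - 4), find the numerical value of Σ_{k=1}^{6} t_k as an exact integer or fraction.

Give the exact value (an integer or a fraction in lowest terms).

Σ = -43512

The ratio is 2*(-k**3 - 5*k**2 - 8*k - 8)/(k**3 + 2*k**2 + k + 4).
So A=-2 and B=1, with C=k**3 + 2*k**2 + k + 4.
Solve (-2)·f(k+1) − (1)·f(k) = k**3 + 2*k**2 + k + 4.
d = 3 from the (0,0,3) case.
Match coefficients ⇒ f(k) = -(k**3 - k + 4)/3.
Certificate R = B(k−1)f/C = -(k**3 - k + 4)/(3*(k**3 + 2*k**2 + k + 4)) gives s_k = (-2)**k*(k**3 - k + 4).
s_(k+1) − s_k = (-2)**k*(-k**3 + 3*k - 2*(k + 1)**3 - 10) = t_k.
Evaluate s at k=7 and k=1: -43520 and -8; difference -43512.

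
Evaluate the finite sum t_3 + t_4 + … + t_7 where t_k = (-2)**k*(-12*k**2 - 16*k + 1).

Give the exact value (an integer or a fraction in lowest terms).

Σ = 65032

Ratio r(k) = 2*(-12*k**2 - 40*k - 27)/(12*k**2 + 16*k - 1).
Normal form (A,B,C) = (-2, 1, k**2 + 4*k/3 - 1/12).
Key eq: (-2)·f(k+1) = (1)·f(k) + (k**2 + 4*k/3 - 1/12).
Bound: deg f ≤ 2.
Solve for f: f(k) = -(4*k**2 - 3)/12 (degree 2 ≤ 2).
Then R = B(k−1)f/C = -(4*k**2 - 3)/(12*k**2 + 16*k - 1), so s_k = R(k)·t_k = (-2)**k*(4*k**2 - 3).
Verify: (-2)**k*(-12*k**2 - 16*k + 1) matches t_k.
Sum = s_(8) − s_(3); s_(8) = 64768, s_(3) = -264 ⇒ 65032.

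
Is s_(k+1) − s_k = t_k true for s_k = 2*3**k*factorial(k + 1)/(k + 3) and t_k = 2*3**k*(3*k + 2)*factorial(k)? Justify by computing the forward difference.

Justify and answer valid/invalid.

Invalid: residual -4*3**k*(3*k**2 + 11*k + 5)*factorial(k)/((k + 3)*(k + 4)) ≠ 0.

s_(k+1) = 6*3**k*factorial(k + 2)/(k + 4)
s_(k+1) − s_k = 2*3**k*(3*k**2 + 14*k + 14)*factorial(k + 1)/((k + 3)*(k + 4))
(s_(k+1) − s_k) − t_k = -4*3**k*(3*k**2 + 11*k + 5)*factorial(k)/((k + 3)*(k + 4))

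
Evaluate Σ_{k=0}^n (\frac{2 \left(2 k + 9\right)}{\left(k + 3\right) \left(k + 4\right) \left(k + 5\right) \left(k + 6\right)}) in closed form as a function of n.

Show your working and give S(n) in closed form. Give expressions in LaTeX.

S(n) = \frac{2 \left(n^{2} + 10 n + 9\right)}{15 \left(n^{2} + 10 n + 24\right)}

r(k) = (k + 3)*(2*k + 11)/((k + 7)*(2*k + 9)) after simplifying.
Take A(k)=k + 3, B(k)=k + 7, C(k)=k + 9/2.
f must satisfy (k + 3)·f(k+1) − (k + 6)·f(k) = k + 9/2.
Degrees (1,1,1) ⇒ d ≤ 3.
Solving with deg f ≤ 3: f(k) = k*(k + 4)*(k + 8)/30.
Then R = B(k−1)f/C = k*(k + 4)*(k + 6)*(k + 8)/(15*(2*k + 9)), so s_k = R(k)·t_k = 2*k*(k + 8)/(15*(k**2 + 8*k + 15)).
Δs = 2*(2*k + 9)/(k**4 + 18*k**3 + 119*k**2 + 342*k + 360), as required.
Evaluate: s_(n+1) = 2*(n**2 + 10*n + 9)/(15*(n**2 + 10*n + 24)); subtract s_(0) = 0 ⇒ S(n) = 2*(n**2 + 10*n + 9)/(15*(n**2 + 10*n + 24)).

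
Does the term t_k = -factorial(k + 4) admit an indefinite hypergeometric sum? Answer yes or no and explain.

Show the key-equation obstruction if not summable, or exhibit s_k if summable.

r(k) = k + 5 after simplifying.
Normal form (A,B,C) = (k + 5, 1, 1).
Solve (k + 5)·f(k+1) − (1)·f(k) = 1.
Degrees (1,0,0) ⇒ d ≤ -1.
deg f ≤ -1 is impossible — no certificate.

No — key equation has no polynomial f.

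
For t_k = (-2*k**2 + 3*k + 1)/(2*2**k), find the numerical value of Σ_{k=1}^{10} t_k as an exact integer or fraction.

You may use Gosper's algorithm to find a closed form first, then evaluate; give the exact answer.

r(k) = (2*k**2 + k - 2)/(2*(2*k**2 - 3*k - 1)) after simplifying.
Gosper form: A/B · C(k+1)/C(k) with A=1/2, B=1, C=k**2 - 3*k/2 - 1/2.
Key eq: (1/2)·f(k+1) = (1)·f(k) + (k**2 - 3*k/2 - 1/2).
Bound: deg f ≤ 2.
Match coefficients ⇒ f(k) = -2*k**2 - k - 2.
So s_k = (B(k−1)f/C)·t_k = (-2*(2*k**2 + k + 2)/(2*k**2 - 3*k - 1))·t_k = (2*k**2 + k + 2)/2**k.
s_(k+1) − s_k = (-2*k**2 + 3*k + 1)/(2*2**k) = t_k.
Telescoping: Σ = s_(11) − s_(1) = 255/2048 − (5/2) = -4865/2048.

Σ = -4865/2048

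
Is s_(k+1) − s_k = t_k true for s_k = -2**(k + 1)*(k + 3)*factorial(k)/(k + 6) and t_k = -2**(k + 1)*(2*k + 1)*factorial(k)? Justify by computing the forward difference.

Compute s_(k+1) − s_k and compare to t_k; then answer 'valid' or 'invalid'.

Invalid: residual 6*2**k*(2*k**2 + 13*k + 5)*factorial(k)/((k + 6)*(k + 7)) ≠ 0.

s_(k+1) = -2**(k + 2)*(k + 4)*factorial(k + 1)/(k + 7)
s_(k+1) − s_k = -2**(k + 1)*(2*k**3 + 21*k**2 + 58*k + 27)*factorial(k)/((k + 6)*(k + 7))
(s_(k+1) − s_k) − t_k = 6*2**k*(2*k**2 + 13*k + 5)*factorial(k)/((k + 6)*(k + 7))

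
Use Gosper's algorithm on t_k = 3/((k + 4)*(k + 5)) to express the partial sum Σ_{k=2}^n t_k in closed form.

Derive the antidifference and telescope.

t_(k+1)/t_k = (k + 4)/(k + 6).
Take A(k)=k + 4, B(k)=k + 6, C(k)=1.
Need (k + 4)·f(k+1) − (k + 5)·f(k) = 1.
From deg A=1, deg B=1, deg C=0: d=1.
Match coefficients ⇒ f(k) = k/4.
Then R = B(k−1)f/C = k*(k + 5)/4, so s_k = R(k)·t_k = 3*k/(4*(k + 4)).
Check: Δs_k = 3/(k**2 + 9*k + 20). ✓
s_(n+1) = 3*(n + 1)/(4*(n + 5)) and s_(2) = 1/4, so S(n) = (n - 1)/(2*(n + 5)).

S(n) = (n - 1)/(2*(n + 5))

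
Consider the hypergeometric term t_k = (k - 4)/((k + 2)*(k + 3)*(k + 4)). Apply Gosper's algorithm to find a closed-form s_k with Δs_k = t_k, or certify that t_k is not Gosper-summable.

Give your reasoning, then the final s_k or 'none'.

Ratio r(k) = (k - 3)*(k + 2)/((k - 4)*(k + 5)).
So A=k + 2 and B=k + 5, with C=k - 4.
Set up (k + 2)·f(k+1) − (k + 4)·f(k) − (k - 4) = 0.
Bound: deg f ≤ 2.
Coefficient equations give f(k) = -k*(k + 11)/6.
Get s_k = R·t_k = k*(-k - 11)/(6*(k + 2)*(k + 3)) with R(k) = B(k−1)f(k)/C(k) = -k*(k + 4)*(k + 11)/(6*(k - 4)).
s_(k+1) − s_k = (k - 4)/(k**3 + 9*k**2 + 26*k + 24) = t_k.

s_k = k*(-k - 11)/(6*(k + 2)*(k + 3))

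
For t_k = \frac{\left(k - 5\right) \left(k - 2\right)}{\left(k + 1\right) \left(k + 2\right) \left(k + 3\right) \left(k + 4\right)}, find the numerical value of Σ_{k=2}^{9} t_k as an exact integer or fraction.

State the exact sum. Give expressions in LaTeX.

Step 1: r(k) = (k - 4)*(k - 1)*(k + 1)/((k - 5)*(k - 2)*(k + 5)).
Factor: A=k + 1; B=k + 5; C=k**2 - 7*k + 10.
f must satisfy (k + 1)·f(k+1) − (k + 4)·f(k) = k**2 - 7*k + 10.
Degrees (1,1,2) ⇒ d ≤ 3.
Solving with deg f ≤ 3: f(k) = k*(k**2 + 4*k + 15)/2.
R(k) = B(k−1)·f(k)/C(k) = k*(k + 4)*(k**2 + 4*k + 15)/(2*(k - 5)*(k - 2)); s_k = R·t_k = k*(k**2 + 4*k + 15)/(2*(k**3 + 6*k**2 + 11*k + 6)).
Δs = (k**2 - 7*k + 10)/(k**4 + 10*k**3 + 35*k**2 + 50*k + 24), as required.
Σ_(k=2)^(9) t_k = s_(10) − s_(2) = 775/1716 − (9/20) = 7/4290.

Σ = 7/4290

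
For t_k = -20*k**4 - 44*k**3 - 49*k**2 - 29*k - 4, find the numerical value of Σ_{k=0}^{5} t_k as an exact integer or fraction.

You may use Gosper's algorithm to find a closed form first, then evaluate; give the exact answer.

Σ = -32634

Compute t_(k+1)/t_k: get (20*k**4 + 124*k**3 + 301*k**2 + 339*k + 146)/(20*k**4 + 44*k**3 + 49*k**2 + 29*k + 4).
A = 1, B = 1, C = k**4 + 11*k**3/5 + 49*k**2/20 + 29*k/20 + 1/5.
Solve (1)·f(k+1) − (1)·f(k) = k**4 + 11*k**3/5 + 49*k**2/20 + 29*k/20 + 1/5.
From deg A=0, deg B=0, deg C=4: d=5.
Match coefficients ⇒ f(k) = k*(k + 1)*(4*k - 3)*(k**2 + 1)/20.
So s_k = (B(k−1)f/C)·t_k = (k*(4*k - 3)*(k**2 + 1)/(20*k**3 + 24*k**2 + 25*k + 4))·t_k = k*(-4*k**4 - k**3 - k**2 - k + 3).
s_(k+1) − s_k = -20*k**4 - 44*k**3 - 49*k**2 - 29*k - 4 = t_k.
Sum = s_(6) − s_(0); s_(6) = -32634, s_(0) = 0 ⇒ -32634.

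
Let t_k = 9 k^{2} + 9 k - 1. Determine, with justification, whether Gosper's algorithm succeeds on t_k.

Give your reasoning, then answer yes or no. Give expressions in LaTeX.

Yes. s_k = k \left(3 k^{2} - 4\right).

t_(k+1)/t_k = (9*k**2 + 27*k + 17)/(9*k**2 + 9*k - 1).
Gosper form: A/B · C(k+1)/C(k) with A=1, B=1, C=k**2 + k - 1/9.
Solve (1)·f(k+1) − (1)·f(k) = k**2 + k - 1/9.
Bound: deg f ≤ 3.
Solve for f: f(k) = k*(3*k**2 - 4)/9 (degree 3 ≤ 3).
So s_k = (B(k−1)f/C)·t_k = (k*(3*k**2 - 4)/(9*k**2 + 9*k - 1))·t_k = k*(3*k**2 - 4).
Verify: 9*k**2 + 9*k - 1 matches t_k.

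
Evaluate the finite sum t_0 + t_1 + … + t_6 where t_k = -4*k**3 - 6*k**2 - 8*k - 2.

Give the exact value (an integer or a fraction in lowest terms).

The ratio is (2*k**3 + 9*k**2 + 16*k + 10)/(2*k**3 + 3*k**2 + 4*k + 1).
Take A(k)=1, B(k)=1, C(k)=k**3 + 3*k**2/2 + 2*k + 1/2.
f must satisfy (1)·f(k+1) − (1)·f(k) = k**3 + 3*k**2/2 + 2*k + 1/2.
Degrees (0,0,3) ⇒ d ≤ 4.
Match coefficients ⇒ f(k) = k*(k**3 + 2*k - 1)/4.
Then R = B(k−1)f/C = k*(k**3 + 2*k - 1)/(2*(2*k**3 + 3*k**2 + 4*k + 1)), so s_k = R(k)·t_k = k*(-k**3 - 2*k + 1).
Check: Δs_k = -4*k**3 - 6*k**2 - 8*k - 2. ✓
Telescoping: Σ = s_(7) − s_(0) = -2492 − (0) = -2492.

Σ = -2492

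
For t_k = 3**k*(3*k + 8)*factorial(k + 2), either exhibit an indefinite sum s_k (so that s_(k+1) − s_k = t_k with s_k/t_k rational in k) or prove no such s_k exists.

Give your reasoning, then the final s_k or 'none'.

Ratio r(k) = 3*(k + 3)*(3*k + 11)/(3*k + 8).
A = 3*k + 9, B = 1, C = k + 8/3.
f must satisfy (3*k + 9)·f(k+1) − (1)·f(k) = k + 8/3.
d = 0 from the (1,0,1) case.
Coefficient equations give f(k) = 1/3.
Then R = B(k−1)f/C = 1/(3*k + 8), so s_k = R(k)·t_k = 3**k*factorial(k + 2).
s_(k+1) − s_k = 3**k*(3*k + 8)*factorial(k + 2) = t_k.

s_k = 3**k*factorial(k + 2)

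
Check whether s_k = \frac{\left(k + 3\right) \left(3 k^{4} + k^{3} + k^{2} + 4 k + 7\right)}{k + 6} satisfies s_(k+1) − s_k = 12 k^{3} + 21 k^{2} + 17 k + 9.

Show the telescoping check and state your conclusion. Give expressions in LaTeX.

Invalid: residual \frac{3 \left(- 9 k^{4} - 92 k^{3} - 142 k^{2} - 107 k - 47\right)}{k^{2} + 13 k + 42} ≠ 0.

s_(k+1) = (k + 4)*(4*k + 3*(k + 1)**4 + (k + 1)**3 + (k + 1)**2 + 11)/(k + 7)
s_(k+1) − s_k = (12*k**5 + 150*k**4 + 518*k**3 + 686*k**2 + 510*k + 237)/(k**2 + 13*k + 42)
(s_(k+1) − s_k) − t_k = 3*(-9*k**4 - 92*k**3 - 142*k**2 - 107*k - 47)/(k**2 + 13*k + 42)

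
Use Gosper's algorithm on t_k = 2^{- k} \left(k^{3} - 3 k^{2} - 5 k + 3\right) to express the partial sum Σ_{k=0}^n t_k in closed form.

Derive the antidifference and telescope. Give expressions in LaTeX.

S(n) = 2^{- n} \left(2^{n + 2} - n^{3} - 3 n^{2} - n - 1\right)

Step 1: r(k) = (k**3 - 8*k - 4)/(2*(k**3 - 3*k**2 - 5*k + 3)).
Gosper form: A/B · C(k+1)/C(k) with A=1/2, B=1, C=k**3 - 3*k**2 - 5*k + 3.
f must satisfy (1/2)·f(k+1) − (1)·f(k) = k**3 - 3*k**2 - 5*k + 3.
Bound: deg f ≤ 3.
Match coefficients ⇒ f(k) = -2*(k**3 - 2*k + 2).
So s_k = (B(k−1)f/C)·t_k = (-2*(k**3 - 2*k + 2)/(k**3 - 3*k**2 - 5*k + 3))·t_k = 2**(1 - k)*(-k**3 + 2*k - 2).
s_(k+1) − s_k = (k**3 - 3*k**2 - 5*k + 3)/2**k = t_k.
Telescope: S(n) = s_(n+1) − s_(0) = (-n**3 - 3*n**2 - n - 1)/2**n − (-4) = (2**(n + 2) - n**3 - 3*n**2 - n - 1)/2**n.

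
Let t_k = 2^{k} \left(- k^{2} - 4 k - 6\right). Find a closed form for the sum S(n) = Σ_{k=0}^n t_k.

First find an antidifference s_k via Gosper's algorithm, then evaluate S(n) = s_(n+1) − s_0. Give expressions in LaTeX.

S(n) = - 2 \cdot 2^{n} n^{2} - 4 \cdot 2^{n} n - 10 \cdot 2^{n} + 4

r(k) = 2*(k**2 + 6*k + 11)/(k**2 + 4*k + 6) after simplifying.
Normal form (A,B,C) = (2, 1, k**2 + 4*k + 6).
Solve (2)·f(k+1) − (1)·f(k) = k**2 + 4*k + 6.
From deg A=0, deg B=0, deg C=2: d=2.
A polynomial solution: f(k) = k**2 + 4.
Get s_k = R·t_k = 2**k*(-k**2 - 4) with R(k) = B(k−1)f(k)/C(k) = (k**2 + 4)/(k**2 + 4*k + 6).
s_(k+1) − s_k = 2**k*(-k**2 - 4*k - 6) = t_k.
Telescope: S(n) = s_(n+1) − s_(0) = 2**(n + 1)*(-n**2 - 2*n - 5) − (-4) = -2*2**n*n**2 - 4*2**n*n - 10*2**n + 4.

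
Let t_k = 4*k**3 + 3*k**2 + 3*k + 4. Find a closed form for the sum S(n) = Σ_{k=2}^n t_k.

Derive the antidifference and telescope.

The ratio is (4*k**3 + 15*k**2 + 21*k + 14)/(4*k**3 + 3*k**2 + 3*k + 4).
Factor: A=1; B=1; C=k**3 + 3*k**2/4 + 3*k/4 + 1.
Solve (1)·f(k+1) − (1)·f(k) = k**3 + 3*k**2/4 + 3*k/4 + 1.
Bound: deg f ≤ 4.
Solving with deg f ≤ 4: f(k) = k*(k + 1)*(k**2 - 2*k + 3)/4.
Then R = B(k−1)f/C = k*(k**2 - 2*k + 3)/(4*k**2 - k + 4), so s_k = R(k)·t_k = k*(k**3 - k**2 + k + 3).
Δs = 4*k**3 + 3*k**2 + 3*k + 4, as required.
Telescope: S(n) = s_(n+1) − s_(2) = n**4 + 3*n**3 + 4*n**2 + 6*n + 4 − (18) = n**4 + 3*n**3 + 4*n**2 + 6*n - 14.

S(n) = n**4 + 3*n**3 + 4*n**2 + 6*n - 14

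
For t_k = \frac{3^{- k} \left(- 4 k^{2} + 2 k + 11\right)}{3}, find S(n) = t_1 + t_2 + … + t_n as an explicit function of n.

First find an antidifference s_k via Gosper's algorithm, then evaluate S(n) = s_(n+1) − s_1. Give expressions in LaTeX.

r(k) = (4*k**2 + 6*k - 9)/(3*(4*k**2 - 2*k - 11)) after simplifying.
Factor: A=1/3; B=1; C=k**2 - k/2 - 11/4.
Set up (1/3)·f(k+1) − (1)·f(k) − (k**2 - k/2 - 11/4) = 0.
Degrees (0,0,2) ⇒ d ≤ 2.
Coefficient equations give f(k) = -3*(2*k**2 + k - 4)/4.
Then R = B(k−1)f/C = -3*(2*k**2 + k - 4)/(4*k**2 - 2*k - 11), so s_k = R(k)·t_k = (2*k**2 + k - 4)/3**k.
Δs = (-4*k**2 + 2*k + 11)/(3*3**k), as required.
Telescope: S(n) = s_(n+1) − s_(1) = 3**(-n - 1)*(2*n**2 + 5*n - 1) − (-1/3) = 3**(-n - 1)*(3**n + 2*n**2 + 5*n - 1).

S(n) = 3^{- n - 1} \left(3^{n} + 2 n^{2} + 5 n - 1\right)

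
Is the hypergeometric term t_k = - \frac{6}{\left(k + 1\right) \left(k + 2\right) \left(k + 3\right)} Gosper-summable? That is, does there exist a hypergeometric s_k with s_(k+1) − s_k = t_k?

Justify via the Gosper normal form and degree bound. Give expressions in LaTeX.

Compute t_(k+1)/t_k: get (k + 1)/(k + 4).
Normal form (A,B,C) = (k + 1, k + 4, 1).
Set up (k + 1)·f(k+1) − (k + 3)·f(k) − (1) = 0.
From deg A=1, deg B=1, deg C=0: d=2.
A polynomial solution: f(k) = k*(k + 3)/4.
R(k) = B(k−1)·f(k)/C(k) = k*(k + 3)**2/4; s_k = R·t_k = 3*k*(-k - 3)/(2*(k + 1)*(k + 2)).
Verify: -6/(k**3 + 6*k**2 + 11*k + 6) matches t_k.

Yes. s_k = \frac{3 k \left(- k - 3\right)}{2 \left(k + 1\right) \left(k + 2\right)}.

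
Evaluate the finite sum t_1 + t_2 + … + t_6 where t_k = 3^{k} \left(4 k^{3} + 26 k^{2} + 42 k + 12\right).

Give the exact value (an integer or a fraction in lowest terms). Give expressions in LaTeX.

Σ = 1922364

Ratio r(k) = 3*(2*k**3 + 19*k**2 + 53*k + 42)/(2*k**3 + 13*k**2 + 21*k + 6).
Factor: A=3; B=1; C=k**3 + 13*k**2/2 + 21*k/2 + 3.
Set up (3)·f(k+1) − (1)·f(k) − (k**3 + 13*k**2/2 + 21*k/2 + 3) = 0.
Bound: deg f ≤ 3.
Solve for f: f(k) = (2*k**3 + 4*k**2 - 3)/4 (degree 3 ≤ 3).
Get s_k = R·t_k = 3**k*(2*k**3 + 4*k**2 - 3) with R(k) = B(k−1)f(k)/C(k) = (2*k**3 + 4*k**2 - 3)/(2*(k + 2)*(2*k**2 + 9*k + 3)).
Δs = 3**k*(4*k**3 + 26*k**2 + 42*k + 12), as required.
Σ_(k=1)^(6) t_k = s_(7) − s_(1) = 1922373 − (9) = 1922364.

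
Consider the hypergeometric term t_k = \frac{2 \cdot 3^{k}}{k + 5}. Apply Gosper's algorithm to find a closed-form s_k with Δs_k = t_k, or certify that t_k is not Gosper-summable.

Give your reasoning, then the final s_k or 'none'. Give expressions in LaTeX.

not Gosper-summable; s_k does not exist

The ratio is 3*(k + 5)/(k + 6).
Normal form (A,B,C) = (3*k + 15, k + 6, 1).
Need (3*k + 15)·f(k+1) − (k + 5)·f(k) = 1.
d = -1 from the (1,1,0) case.
d = -1 < 0 ⇒ no nonzero polynomial f; not summable.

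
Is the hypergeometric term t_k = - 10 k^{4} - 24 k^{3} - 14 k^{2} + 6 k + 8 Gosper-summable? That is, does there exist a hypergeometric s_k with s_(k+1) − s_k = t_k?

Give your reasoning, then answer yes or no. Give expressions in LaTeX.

Yes. s_k = k \left(- 2 k^{4} - k^{3} + 4 k^{2} + 4 k + 3\right).

t_(k+1)/t_k = (5*k**4 + 32*k**3 + 73*k**2 + 67*k + 17)/(5*k**4 + 12*k**3 + 7*k**2 - 3*k - 4).
Factor: A=1; B=1; C=k**4 + 12*k**3/5 + 7*k**2/5 - 3*k/5 - 4/5.
Set up (1)·f(k+1) − (1)·f(k) − (k**4 + 12*k**3/5 + 7*k**2/5 - 3*k/5 - 4/5) = 0.
d = 5 from the (0,0,4) case.
Solve for f: f(k) = k*(2*k**4 + k**3 - 4*k**2 - 4*k - 3)/10 (degree 5 ≤ 5).
Get s_k = R·t_k = k*(-2*k**4 - k**3 + 4*k**2 + 4*k + 3) with R(k) = B(k−1)f(k)/C(k) = k*(2*k**4 + k**3 - 4*k**2 - 4*k - 3)/(2*(5*k**4 + 12*k**3 + 7*k**2 - 3*k - 4)).
Check: Δs_k = -10*k**4 - 24*k**3 - 14*k**2 + 6*k + 8. ✓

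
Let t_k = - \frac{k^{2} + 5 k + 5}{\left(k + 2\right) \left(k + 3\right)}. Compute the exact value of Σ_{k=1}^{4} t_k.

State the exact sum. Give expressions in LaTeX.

Σ = -80/21

Compute t_(k+1)/t_k: get (k + 2)*(5*k + (k + 1)**2 + 10)/((k + 4)*(k**2 + 5*k + 5)).
So A=k + 2 and B=k + 4, with C=k**2 + 5*k + 5.
Key eq: (k + 2)·f(k+1) = (k + 3)·f(k) + (k**2 + 5*k + 5).
Degrees (1,1,2) ⇒ d ≤ 2.
A polynomial solution: f(k) = k*(2*k + 3)/2.
So s_k = (B(k−1)f/C)·t_k = (k*(k + 3)*(2*k + 3)/(2*(k**2 + 5*k + 5)))·t_k = k*(-2*k - 3)/(2*(k + 2)).
s_(k+1) − s_k = (-k**2 - 5*k - 5)/(k**2 + 5*k + 6) = t_k.
Evaluate s at k=5 and k=1: -65/14 and -5/6; difference -80/21.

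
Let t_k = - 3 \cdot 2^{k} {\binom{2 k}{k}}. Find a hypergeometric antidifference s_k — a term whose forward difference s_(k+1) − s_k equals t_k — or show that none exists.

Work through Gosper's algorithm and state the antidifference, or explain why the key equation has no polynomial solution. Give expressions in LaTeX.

Step 1: r(k) = 4*(2*k + 1)/(k + 1).
A = 8*k + 4, B = k + 1, C = 1.
Solve (8*k + 4)·f(k+1) − (k)·f(k) = 1.
deg f ≤ -1 (via 1,1,0).
deg f ≤ -1 is impossible — no certificate.

no hypergeometric antidifference exists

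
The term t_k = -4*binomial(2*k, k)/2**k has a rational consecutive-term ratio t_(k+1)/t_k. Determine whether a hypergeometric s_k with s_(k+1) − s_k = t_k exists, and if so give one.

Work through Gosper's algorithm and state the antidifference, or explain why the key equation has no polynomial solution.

no hypergeometric antidifference exists

Compute t_(k+1)/t_k: get (2*k + 1)/(k + 1).
Factor: A=2*k + 1; B=k + 1; C=1.
Key eq: (2*k + 1)·f(k+1) = (k)·f(k) + (1).
Bound: deg f ≤ -1.
Negative degree bound (-1): no f exists, t_k not Gosper-summable.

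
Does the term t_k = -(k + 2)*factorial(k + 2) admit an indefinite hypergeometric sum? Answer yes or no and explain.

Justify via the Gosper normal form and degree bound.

Yes. s_k = -factorial(k + 2).

Step 1: r(k) = (k + 3)**2/(k + 2).
Factor: A=k + 3; B=1; C=k + 2.
f must satisfy (k + 3)·f(k+1) − (1)·f(k) = k + 2.
d = 0 from the (1,0,1) case.
Match coefficients ⇒ f(k) = 1.
Then R = B(k−1)f/C = 1/(k + 2), so s_k = R(k)·t_k = -factorial(k + 2).
Δs = -(k + 2)*factorial(k + 2), as required.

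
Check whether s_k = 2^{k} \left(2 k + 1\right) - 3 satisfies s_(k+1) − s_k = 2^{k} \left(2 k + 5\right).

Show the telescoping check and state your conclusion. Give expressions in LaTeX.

Valid — Δs_k = t_k.

s_(k+1) = 2**(k + 1)*(2*k + 3) - 3
s_(k+1) − s_k = 2**k*(2*k + 5)
(s_(k+1) − s_k) − t_k = 0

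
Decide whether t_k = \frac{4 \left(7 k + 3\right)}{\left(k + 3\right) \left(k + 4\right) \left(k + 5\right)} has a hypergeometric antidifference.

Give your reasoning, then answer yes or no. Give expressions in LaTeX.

r(k) = (k + 3)*(7*k + 10)/((k + 6)*(7*k + 3)) after simplifying.
Normal form (A,B,C) = (k + 3, k + 6, k + 3/7).
Need (k + 3)·f(k+1) − (k + 5)·f(k) = k + 3/7.
Bound: deg f ≤ 2.
Coefficient equations give f(k) = k**2/7.
R(k) = B(k−1)·f(k)/C(k) = k**2*(k + 5)/(7*k + 3); s_k = R·t_k = 4*k**2/((k + 3)*(k + 4)).
Verify: 4*(7*k + 3)/(k**3 + 12*k**2 + 47*k + 60) matches t_k.

Yes. s_k = \frac{4 k^{2}}{\left(k + 3\right) \left(k + 4\right)}.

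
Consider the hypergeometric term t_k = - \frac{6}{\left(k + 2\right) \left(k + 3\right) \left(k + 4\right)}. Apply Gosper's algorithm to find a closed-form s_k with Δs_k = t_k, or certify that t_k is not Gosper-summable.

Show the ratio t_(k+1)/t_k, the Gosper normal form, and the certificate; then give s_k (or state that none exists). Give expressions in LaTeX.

Ratio r(k) = (k + 2)/(k + 5).
Normal form (A,B,C) = (k + 2, k + 5, 1).
Need (k + 2)·f(k+1) − (k + 4)·f(k) = 1.
deg f ≤ 2 (via 1,1,0).
Solving with deg f ≤ 2: f(k) = k*(k + 5)/12.
Then R = B(k−1)f/C = k*(k + 4)*(k + 5)/12, so s_k = R(k)·t_k = k*(-k - 5)/(2*(k + 2)*(k + 3)).
s_(k+1) − s_k = -6/(k**3 + 9*k**2 + 26*k + 24) = t_k.

s_k = \frac{k \left(- k - 5\right)}{2 \left(k + 2\right) \left(k + 3\right)}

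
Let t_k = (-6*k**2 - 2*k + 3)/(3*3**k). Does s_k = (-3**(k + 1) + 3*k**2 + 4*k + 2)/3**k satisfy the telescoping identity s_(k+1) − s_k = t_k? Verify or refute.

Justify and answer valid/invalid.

Valid: the claim telescopes to t_k.

s_(k+1) = (-9*3**k + 3*k**2 + 10*k + 9)/(3*3**k)
s_(k+1) − s_k = (-6*k**2 - 2*k + 3)/(3*3**k)
(s_(k+1) − s_k) − t_k = 0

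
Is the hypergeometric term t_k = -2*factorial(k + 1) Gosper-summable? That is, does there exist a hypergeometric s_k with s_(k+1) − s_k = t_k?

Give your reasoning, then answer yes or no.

No; the degree bound rules out any f.

r(k) = k + 2 after simplifying.
So A=k + 2 and B=1, with C=1.
Need (k + 2)·f(k+1) − (1)·f(k) = 1.
Degrees (1,0,0) ⇒ d ≤ -1.
Bound -1 < 0, so the key equation has no polynomial solution.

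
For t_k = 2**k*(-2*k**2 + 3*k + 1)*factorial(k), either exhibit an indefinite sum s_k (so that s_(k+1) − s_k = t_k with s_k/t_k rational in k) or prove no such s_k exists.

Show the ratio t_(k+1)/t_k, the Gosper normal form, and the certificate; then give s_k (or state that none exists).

Compute t_(k+1)/t_k: get 2*(2*k**3 + 3*k**2 - k - 2)/(2*k**2 - 3*k - 1).
A = 2*k + 2, B = 1, C = k**2 - 3*k/2 - 1/2.
Need (2*k + 2)·f(k+1) − (1)·f(k) = k**2 - 3*k/2 - 1/2.
Bound: deg f ≤ 1.
Match coefficients ⇒ f(k) = (k - 3)/2.
R(k) = B(k−1)·f(k)/C(k) = (k - 3)/(2*k**2 - 3*k - 1); s_k = R·t_k = -2**k*(k - 3)*factorial(k).
Verify: 2**k*(-2*k**2 + 3*k + 1)*factorial(k) matches t_k.

s_k = -2**k*(k - 3)*factorial(k)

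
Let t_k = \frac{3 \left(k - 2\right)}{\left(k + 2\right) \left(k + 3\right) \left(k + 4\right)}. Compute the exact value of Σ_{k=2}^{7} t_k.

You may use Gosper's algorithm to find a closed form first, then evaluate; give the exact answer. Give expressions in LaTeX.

Compute t_(k+1)/t_k: get (k - 1)*(k + 2)/((k - 2)*(k + 5)).
A = k + 2, B = k + 5, C = k - 2.
Need (k + 2)·f(k+1) − (k + 4)·f(k) = k - 2.
Bound: deg f ≤ 2.
A polynomial solution: f(k) = -k.
Certificate R = B(k−1)f/C = -k*(k + 4)/(k - 2) gives s_k = -3*k/((k + 2)*(k + 3)).
Check: Δs_k = 3*(k - 2)/(k**3 + 9*k**2 + 26*k + 24). ✓
Sum = s_(8) − s_(2); s_(8) = -12/55, s_(2) = -3/10 ⇒ 9/110.

Σ = 9/110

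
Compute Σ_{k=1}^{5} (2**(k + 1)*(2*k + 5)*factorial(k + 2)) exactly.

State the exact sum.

Σ = 5160936

Compute t_(k+1)/t_k: get 2*(k + 3)*(2*k + 7)/(2*k + 5).
Normal form (A,B,C) = (2*k + 6, 1, k + 5/2).
f must satisfy (2*k + 6)·f(k+1) − (1)·f(k) = k + 5/2.
deg f ≤ 0 (via 1,0,1).
Solve for f: f(k) = 1/2 (degree 0 ≤ 0).
Get s_k = R·t_k = 2**(k + 1)*factorial(k + 2) with R(k) = B(k−1)f(k)/C(k) = 1/(2*k + 5).
Verify: 2**(k + 1)*(2*k + 5)*factorial(k + 2) matches t_k.
Telescoping: Σ = s_(6) − s_(1) = 5160960 − (24) = 5160936.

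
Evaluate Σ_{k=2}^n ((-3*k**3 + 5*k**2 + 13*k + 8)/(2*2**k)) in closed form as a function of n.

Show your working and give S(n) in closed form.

S(n) = 2**(-n - 2)*(-51*2**n + 6*n**3 + 26*n**2 + 42*n + 28)

t_(k+1)/t_k = (3*k**3 + 4*k**2 - 14*k - 23)/(2*(3*k**3 - 5*k**2 - 13*k - 8)).
Normal form (A,B,C) = (1/2, 1, k**3 - 5*k**2/3 - 13*k/3 - 8/3).
Need (1/2)·f(k+1) − (1)·f(k) = k**3 - 5*k**2/3 - 13*k/3 - 8/3.
From deg A=0, deg B=0, deg C=3: d=3.
Solving with deg f ≤ 3: f(k) = -2*(k + 1)*(3*k**2 + k + 3)/3.
Get s_k = R·t_k = (3*k**3 + 4*k**2 + 4*k + 3)/2**k with R(k) = B(k−1)f(k)/C(k) = -2*(k + 1)*(3*k**2 + k + 3)/(3*k**3 - 5*k**2 - 13*k - 8).
s_(k+1) − s_k = (-3*k**3 + 5*k**2 + 13*k + 8)/(2*2**k) = t_k.
Evaluate: s_(n+1) = 2**(-n - 1)*(3*n**3 + 13*n**2 + 21*n + 14); subtract s_(2) = 51/4 ⇒ S(n) = 2**(-n - 2)*(-51*2**n + 6*n**3 + 26*n**2 + 42*n + 28).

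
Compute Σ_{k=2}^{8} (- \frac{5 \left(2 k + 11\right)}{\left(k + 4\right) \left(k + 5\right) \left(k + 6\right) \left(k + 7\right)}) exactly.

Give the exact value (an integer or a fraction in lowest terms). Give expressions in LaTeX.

Σ = -49/624

The ratio is (k + 4)*(2*k + 13)/((k + 8)*(2*k + 11)).
Factor: A=k + 4; B=k + 8; C=k + 11/2.
Key eq: (k + 4)·f(k+1) = (k + 7)·f(k) + (k + 11/2).
Bound: deg f ≤ 3.
Solve for f: f(k) = k*(k + 5)*(k + 10)/48 (degree 3 ≤ 3).
Certificate R = B(k−1)f/C = k*(k + 5)*(k + 7)*(k + 10)/(24*(2*k + 11)) gives s_k = 5*k*(-k - 10)/(24*(k**2 + 10*k + 24)).
Verify: 5*(-2*k - 11)/(k**4 + 22*k**3 + 179*k**2 + 638*k + 840) matches t_k.
Sum = s_(9) − s_(2); s_(9) = -19/104, s_(2) = -5/48 ⇒ -49/624.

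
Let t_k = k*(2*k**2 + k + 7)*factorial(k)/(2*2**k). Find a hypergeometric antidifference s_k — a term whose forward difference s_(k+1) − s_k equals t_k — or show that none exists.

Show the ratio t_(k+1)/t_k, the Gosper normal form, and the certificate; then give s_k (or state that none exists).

r(k) = (k + 1)**2*(k/2 + (k + 1)**2 + 4)/(k*(2*k**2 + k + 7)) after simplifying.
So A=k/2 + 1/2 and B=1, with C=k**3 + k**2/2 + 7*k/2.
Solve (k/2 + 1/2)·f(k+1) − (1)·f(k) = k**3 + k**2/2 + 7*k/2.
d = 2 from the (1,0,3) case.
A polynomial solution: f(k) = 2*k**2 - k + 1.
Certificate R = B(k−1)f/C = 2*(2*k**2 - k + 1)/(k*(2*k**2 + k + 7)) gives s_k = (2*k**2 - k + 1)*factorial(k)/2**k.
Check: Δs_k = k*(2*k**2 + k + 7)*factorial(k)/(2*2**k). ✓

s_k = (2*k**2 - k + 1)*factorial(k)/2**k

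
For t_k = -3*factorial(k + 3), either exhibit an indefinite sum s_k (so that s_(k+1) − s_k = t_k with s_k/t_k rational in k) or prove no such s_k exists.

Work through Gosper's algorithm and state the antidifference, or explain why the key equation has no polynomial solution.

not Gosper-summable; s_k does not exist

Step 1: r(k) = k + 4.
Factor: A=k + 4; B=1; C=1.
Set up (k + 4)·f(k+1) − (1)·f(k) − (1) = 0.
Degrees (1,0,0) ⇒ d ≤ -1.
Negative degree bound (-1): no f exists, t_k not Gosper-summable.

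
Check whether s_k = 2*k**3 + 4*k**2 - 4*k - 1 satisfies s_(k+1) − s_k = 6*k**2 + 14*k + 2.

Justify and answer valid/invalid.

s_(k+1) = 2*k**3 + 10*k**2 + 10*k + 1
s_(k+1) − s_k = 6*k**2 + 14*k + 2
(s_(k+1) − s_k) − t_k = 0

Valid: the claim telescopes to t_k.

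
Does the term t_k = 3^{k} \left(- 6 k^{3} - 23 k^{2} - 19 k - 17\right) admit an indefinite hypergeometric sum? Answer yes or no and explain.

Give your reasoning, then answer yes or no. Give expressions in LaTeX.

Yes. s_k = 3^{k} \left(- 3 k^{3} + 2 k^{2} - 2 k - 4\right).

t_(k+1)/t_k = 3*(6*k**3 + 41*k**2 + 83*k + 65)/(6*k**3 + 23*k**2 + 19*k + 17).
Take A(k)=3, B(k)=1, C(k)=k**3 + 23*k**2/6 + 19*k/6 + 17/6.
Set up (3)·f(k+1) − (1)·f(k) − (k**3 + 23*k**2/6 + 19*k/6 + 17/6) = 0.
d = 3 from the (0,0,3) case.
Solving with deg f ≤ 3: f(k) = (3*k**3 - 2*k**2 + 2*k + 4)/6.
R(k) = B(k−1)·f(k)/C(k) = (3*k**3 - 2*k**2 + 2*k + 4)/(6*k**3 + 23*k**2 + 19*k + 17); s_k = R·t_k = 3**k*(-3*k**3 + 2*k**2 - 2*k - 4).
s_(k+1) − s_k = 3**k*(-6*k**3 - 23*k**2 - 19*k - 17) = t_k.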